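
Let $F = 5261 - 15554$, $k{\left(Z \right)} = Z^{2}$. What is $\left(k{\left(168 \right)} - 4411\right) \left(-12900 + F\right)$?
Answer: $-552294909$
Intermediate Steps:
$F = -10293$ ($F = 5261 - 15554 = -10293$)
$\left(k{\left(168 \right)} - 4411\right) \left(-12900 + F\right) = \left(168^{2} - 4411\right) \left(-12900 - 10293\right) = \left(28224 - 4411\right) \left(-23193\right) = 23813 \left(-23193\right) = -552294909$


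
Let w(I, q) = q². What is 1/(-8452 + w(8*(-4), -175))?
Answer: 1/22173 ≈ 4.5100e-5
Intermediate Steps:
1/(-8452 + w(8*(-4), -175)) = 1/(-8452 + (-175)²) = 1/(-8452 + 30625) = 1/22173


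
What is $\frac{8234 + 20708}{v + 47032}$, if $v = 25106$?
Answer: $\frac{14471}{36069} \approx 0.4012$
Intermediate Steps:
$\frac{8234 + 20708}{v + 47032} = \frac{8234 + 20708}{25106 + 47032} = \frac{28942}{72138} = 28942 \cdot \frac{1}{72138} = \frac{14471}{36069}$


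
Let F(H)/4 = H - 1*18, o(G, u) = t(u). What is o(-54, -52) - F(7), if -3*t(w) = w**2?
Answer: -2572/3 ≈ -857.33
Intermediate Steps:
t(w) = -w**2/3
o(G, u) = -u**2/3
F(H) = -72 + 4*H (F(H) = 4*(H - 1*18) = 4*(H - 18) = 4*(-18 + H) = -72 + 4*H)
o(-54, -52) - F(7) = -1/3*(-52)**2 - (-72 + 4*7) = -1/3*2704 - (-72 + 28) = -2704/3 - 1*(-44) = -2704/3 + 44 = -2572/3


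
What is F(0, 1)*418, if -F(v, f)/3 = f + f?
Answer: -2508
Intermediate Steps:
F(v, f) = -6*f (F(v, f) = -3*(f + f) = -6*f)
F(0, 1)*418 = -6*1*418 = -6*418 = -2508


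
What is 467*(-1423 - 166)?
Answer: -742063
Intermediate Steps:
467*(-1423 - 166) = 467*(-1589) = -742063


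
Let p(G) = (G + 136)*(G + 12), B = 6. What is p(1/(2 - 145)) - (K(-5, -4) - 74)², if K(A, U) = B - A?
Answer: -47810476/20449 ≈ -2338.0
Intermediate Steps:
p(G) = (12 + G)*(136 + G) (p(G) = (136 + G)*(12 + G) = (12 + G)*(136 + G))
K(A, U) = 6 - A
p(1/(2 - 145)) - (K(-5, -4) - 74)² = (1632 + (1/(2 - 145))² + 148/(2 - 145)) - ((6 - 1*(-5)) - 74)² = (1632 + (1/(-143))² + 148/(-143)) - ((6 + 5) - 74)² = (1632 + (-1/143)² + 148*(-1/143)) - (11 - 74)² = (1632 + 1/20449 - 148/143) - 1*(-63)² = 33351605/20449 - 1*3969 = 33351605/20449 - 3969 = -47810476/20449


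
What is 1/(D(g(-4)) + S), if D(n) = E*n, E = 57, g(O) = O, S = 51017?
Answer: 1/50789 ≈ 1.9689e-5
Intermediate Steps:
D(n) = 57*n
1/(D(g(-4)) + S) = 1/(57*(-4) + 51017) = 1/(-228 + 51017) = 1/50789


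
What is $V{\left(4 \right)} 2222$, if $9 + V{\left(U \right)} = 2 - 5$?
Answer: $-26664$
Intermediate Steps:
$V{\left(U \right)} = -12$ ($V{\left(U \right)} = -9 + \left(2 - 5\right) = -9 - 3 = -12$)
$V{\left(4 \right)} 2222 = \left(-12\right) 2222 = -26664$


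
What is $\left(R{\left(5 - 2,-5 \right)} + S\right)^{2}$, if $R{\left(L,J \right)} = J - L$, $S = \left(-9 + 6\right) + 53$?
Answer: $1764$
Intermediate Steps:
$S = 50$ ($S = -3 + 53 = 50$)
$\left(R{\left(5 - 2,-5 \right)} + S\right)^{2} = \left(\left(-5 - \left(5 - 2\right)\right) + 50\right)^{2} = \left(\left(-5 - 3\right) + 50\right)^{2} = \left(-8 + 50\right)^{2} = 42^{2} = 1764$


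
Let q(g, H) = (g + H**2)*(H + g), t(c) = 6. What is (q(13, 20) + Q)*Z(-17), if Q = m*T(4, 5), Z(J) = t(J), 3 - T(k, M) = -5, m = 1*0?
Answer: 81774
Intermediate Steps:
m = 0
T(k, M) = 8 (T(k, M) = 3 - 1*(-5) = 3 + 5 = 8)
Z(J) = 6
q(g, H) = (H + g)*(g + H**2)
Q = 0 (Q = 0*8 = 0)
(q(13, 20) + Q)*Z(-17) = ((20**3 + 13**2 + 20*13 + 13*20**2) + 0)*6 = ((8000 + 169 + 260 + 13*400) + 0)*6 = ((8000 + 169 + 260 + 5200) + 0)*6 = (13629 + 0)*6 = 13629*6 = 81774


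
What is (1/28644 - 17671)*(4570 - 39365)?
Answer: 17612119839785/28644 ≈ 6.1486e+8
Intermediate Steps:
(1/28644 - 17671)*(4570 - 39365) = (1/28644 - 17671)*(-34795) = -506168123/28644*(-34795) = 17612119839785/28644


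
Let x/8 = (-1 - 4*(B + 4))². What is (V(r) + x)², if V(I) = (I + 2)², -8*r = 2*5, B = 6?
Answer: 46301141329/256 ≈ 1.8086e+8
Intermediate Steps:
r = -5/4 ≈ -1.2500
V(I) = (2 + I)²
x = 13448 (x = 8*(-1 - 4*(6 + 4))² = 8*(-1 - 4*10)² = 8*(-1 - 40)² = 8*(-41)² = 8*1681 = 13448)
(V(r) + x)² = ((2 - 5/4)² + 13448)² = ((¾)² + 13448)² = (9/16 + 13448)² = (215177/16)² = 46301141329/256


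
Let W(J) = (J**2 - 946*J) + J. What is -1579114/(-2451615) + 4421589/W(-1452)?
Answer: 1815116862539/948078746340 ≈ 1.9145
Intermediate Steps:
W(J) = J**2 - 945*J
-1579114/(-2451615) + 4421589/W(-1452) = -1579114/(-2451615) + 4421589/((-1452*(-945 - 1452))) = -1579114*(-1/2451615) + 4421589/((-1452*(-2397))) = 1579114/2451615 + 4421589/3480444 = 1579114/2451615 + 4421589*(1/3480444) = 1579114/2451615 + 1473863/1160148 = 1815116862539/948078746340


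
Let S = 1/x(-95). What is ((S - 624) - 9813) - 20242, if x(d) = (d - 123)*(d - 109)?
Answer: -1364356487/44472 ≈ -30679.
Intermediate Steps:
x(d) = (-123 + d)*(-109 + d)
S = 1/44472 (S = 1/(13407 + (-95)² - 232*(-95)) = 1/(13407 + 9025 + 22040) = 1/44472 ≈ 2.2486e-5)
((S - 624) - 9813) - 20242 = ((1/44472 - 624) - 9813) - 20242 = (-27750527/44472 - 9813) - 20242 = -464154263/44472 - 20242 = -1364356487/44472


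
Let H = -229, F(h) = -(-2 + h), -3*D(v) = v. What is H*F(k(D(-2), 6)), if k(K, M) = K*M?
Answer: 458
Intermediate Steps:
D(v) = -v/3
F(h) = 2 - h
H*F(k(D(-2), 6)) = -229*(2 - (-⅓*(-2))*6) = -229*(2 - 2*6/3) = -229*(2 - 1*4) = -229*(2 - 4) = -229*(-2) = 458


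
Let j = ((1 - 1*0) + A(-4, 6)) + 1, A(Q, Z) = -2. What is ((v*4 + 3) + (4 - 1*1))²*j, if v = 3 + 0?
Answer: 0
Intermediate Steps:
v = 3
j = 0 (j = ((1 - 1*0) - 2) + 1 = ((1 + 0) - 2) + 1 = (1 - 2) + 1 = -1 + 1 = 0)
((v*4 + 3) + (4 - 1*1))²*j = ((3*4 + 3) + (4 - 1*1))²*0 = ((12 + 3) + (4 - 1))²*0 = (15 + 3)²*0 = 18²*0 = 324*0 = 0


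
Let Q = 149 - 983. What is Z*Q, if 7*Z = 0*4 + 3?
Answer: -2502/7 ≈ -357.43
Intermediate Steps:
Z = 3/7 (Z = (0*4 + 3)/7 = (0 + 3)/7 = (⅐)*3 = 3/7 ≈ 0.42857)
Q = -834
Z*Q = (3/7)*(-834) = -2502/7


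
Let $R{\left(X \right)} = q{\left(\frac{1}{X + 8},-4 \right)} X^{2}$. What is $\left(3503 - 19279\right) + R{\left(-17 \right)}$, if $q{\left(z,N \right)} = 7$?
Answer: $-13753$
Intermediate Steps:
$R{\left(X \right)} = 7 X^{2}$
$\left(3503 - 19279\right) + R{\left(-17 \right)} = \left(3503 - 19279\right) + 7 \left(-17\right)^{2} = -15776 + 7 \cdot 289 = -15776 + 2023 = -13753$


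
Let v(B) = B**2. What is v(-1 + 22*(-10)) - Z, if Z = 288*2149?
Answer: -570071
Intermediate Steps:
Z = 618912
v(-1 + 22*(-10)) - Z = (-1 + 22*(-10))**2 - 1*618912 = (-1 - 220)**2 - 618912 = (-221)**2 - 618912 = 48841 - 618912 = -570071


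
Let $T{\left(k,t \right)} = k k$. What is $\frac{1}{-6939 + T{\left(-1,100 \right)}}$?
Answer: $- \frac{1}{6938} \approx -0.00014413$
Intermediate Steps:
$T{\left(k,t \right)} = k^{2}$
$\frac{1}{-6939 + T{\left(-1,100 \right)}} = \frac{1}{-6939 + \left(-1\right)^{2}} = \frac{1}{-6939 + 1} = \frac{1}{-6938} = - \frac{1}{6938}$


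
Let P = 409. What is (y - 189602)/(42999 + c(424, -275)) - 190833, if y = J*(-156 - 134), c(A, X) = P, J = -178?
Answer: -4141908423/21704 ≈ -1.9084e+5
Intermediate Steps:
c(A, X) = 409
y = 51620 (y = -178*(-156 - 134) = -178*(-290) = 51620)
(y - 189602)/(42999 + c(424, -275)) - 190833 = (51620 - 189602)/(42999 + 409) - 190833 = -137982/43408 - 190833 = -137982*1/43408 - 190833 = -68991/21704 - 190833 = -4141908423/21704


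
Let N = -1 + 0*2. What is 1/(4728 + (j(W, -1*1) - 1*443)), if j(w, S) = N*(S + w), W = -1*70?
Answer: 1/4356 ≈ 0.00022957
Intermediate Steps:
W = -70
N = -1 (N = -1 + 0 = -1)
j(w, S) = -S - w (j(w, S) = -(S + w) = -S - w)
1/(4728 + (j(W, -1*1) - 1*443)) = 1/(4728 + ((-(-1) - 1*(-70)) - 1*443)) = 1/(4728 + ((-1*(-1) + 70) - 443)) = 1/(4728 + ((1 + 70) - 443)) = 1/(4728 + (71 - 443)) = 1/(4728 - 372) = 1/4356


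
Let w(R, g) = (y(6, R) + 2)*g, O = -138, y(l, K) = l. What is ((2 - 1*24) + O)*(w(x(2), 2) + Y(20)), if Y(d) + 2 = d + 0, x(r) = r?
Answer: -5440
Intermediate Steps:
Y(d) = -2 + d (Y(d) = -2 + (d + 0) = -2 + d)
w(R, g) = 8*g (w(R, g) = (6 + 2)*g = 8*g)
((2 - 1*24) + O)*(w(x(2), 2) + Y(20)) = ((2 - 1*24) - 138)*(8*2 + (-2 + 20)) = ((2 - 24) - 138)*(16 + 18) = (-22 - 138)*34 = -160*34 = -5440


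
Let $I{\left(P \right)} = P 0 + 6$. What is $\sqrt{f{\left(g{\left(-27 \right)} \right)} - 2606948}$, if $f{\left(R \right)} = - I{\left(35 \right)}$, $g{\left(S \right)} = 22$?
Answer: $i \sqrt{2606954} \approx 1614.6 i$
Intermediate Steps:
$I{\left(P \right)} = 6$ ($I{\left(P \right)} = 0 + 6 = 6$)
$f{\left(R \right)} = -6$ ($f{\left(R \right)} = \left(-1\right) 6 = -6$)
$\sqrt{f{\left(g{\left(-27 \right)} \right)} - 2606948} = \sqrt{-6 - 2606948} = \sqrt{-2606954} = i \sqrt{2606954}$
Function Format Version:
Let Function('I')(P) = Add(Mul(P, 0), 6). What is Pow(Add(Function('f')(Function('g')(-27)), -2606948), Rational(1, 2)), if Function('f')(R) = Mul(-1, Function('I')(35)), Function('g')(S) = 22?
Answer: Mul(I, Pow(2606954, Rational(1, 2))) ≈ Mul(1614.6, I)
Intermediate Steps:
Function('I')(P) = 6 (Function('I')(P) = Add(0, 6) = 6)
Function('f')(R) = -6 (Function('f')(R) = Mul(-1, 6) = -6)
Pow(Add(Function('f')(Function('g')(-27)), -2606948), Rational(1, 2)) = Pow(Add(-6, -2606948), Rational(1, 2)) = Pow(-2606954, Rational(1, 2)) = Mul(I, Pow(2606954, Rational(1, 2)))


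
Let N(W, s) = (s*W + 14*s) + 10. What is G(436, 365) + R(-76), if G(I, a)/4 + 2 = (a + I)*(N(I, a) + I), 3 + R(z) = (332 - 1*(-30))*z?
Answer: 527658461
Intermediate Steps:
N(W, s) = 10 + 14*s + W*s (N(W, s) = (W*s + 14*s) + 10 = (14*s + W*s) + 10 = 10 + 14*s + W*s)
R(z) = -3 + 362*z (R(z) = -3 + (332 - 1*(-30))*z = -3 + (332 + 30)*z = -3 + 362*z)
G(I, a) = -8 + 4*(I + a)*(10 + I + 14*a + I*a) (G(I, a) = -8 + 4*((a + I)*((10 + 14*a + I*a) + I)) = -8 + 4*((I + a)*(10 + I + 14*a + I*a)) = -8 + 4*(I + a)*(10 + I + 14*a + I*a))
G(436, 365) + R(-76) = (-8 + 4*436**2 + 4*436*365 + 4*436*(10 + 14*365 + 436*365) + 4*365*(10 + 14*365 + 436*365)) + (-3 + 362*(-76)) = (-8 + 4*190096 + 636560 + 4*436*(10 + 5110 + 159140) + 4*365*(10 + 5110 + 159140)) + (-3 - 27512) = (-8 + 760384 + 636560 + 4*436*164260 + 4*365*164260) - 27515 = (-8 + 760384 + 636560 + 286469440 + 239819600) - 27515 = 527685976 - 27515 = 527658461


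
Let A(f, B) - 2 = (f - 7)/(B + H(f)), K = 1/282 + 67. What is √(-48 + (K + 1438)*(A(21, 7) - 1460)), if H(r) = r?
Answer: I*√174443104317/282 ≈ 1481.1*I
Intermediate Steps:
K = 18895/282 (K = 1/282 + 67 = 18895/282 ≈ 67.004)
A(f, B) = 2 + (-7 + f)/(B + f) (A(f, B) = 2 + (f - 7)/(B + f) = 2 + (-7 + f)/(B + f))
√(-48 + (K + 1438)*(A(21, 7) - 1460)) = √(-48 + (18895/282 + 1438)*((-7 + 2*7 + 3*21)/(7 + 21) - 1460)) = √(-48 + 424411*((-7 + 14 + 63)/28 - 1460)/282) = √(-48 + 424411*((1/28)*70 - 1460)/282) = √(-48 + 424411*(5/2 - 1460)/282) = √(-48 + (424411/282)*(-2915/2)) = √(-48 - 1237158065/564) = √(-1237185137/564) = I*√174443104317/282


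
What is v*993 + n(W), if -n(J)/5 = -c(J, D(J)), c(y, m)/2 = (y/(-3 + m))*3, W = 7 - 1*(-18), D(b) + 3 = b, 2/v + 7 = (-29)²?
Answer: 110539/2641 ≈ 41.855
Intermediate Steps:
v = 1/417 (v = 2/(-7 + (-29)²) = 2/(-7 + 841) = 2/834 = 2*(1/834) = 1/417 ≈ 0.0023981)
D(b) = -3 + b
W = 25 (W = 7 + 18 = 25)
c(y, m) = 6*y/(-3 + m) (c(y, m) = 2*((y/(-3 + m))*3) = 2*(3*y/(-3 + m)) = 6*y/(-3 + m))
n(J) = 30*J/(-6 + J) (n(J) = -(-5)*6*J/(-3 + (-3 + J)) = -(-5)*6*J/(-6 + J) = -(-30)*J/(-6 + J) = 30*J/(-6 + J))
v*993 + n(W) = (1/417)*993 + 30*25/(-6 + 25) = 331/139 + 30*25/19 = 331/139 + 30*25*(1/19) = 331/139 + 750/19 = 110539/2641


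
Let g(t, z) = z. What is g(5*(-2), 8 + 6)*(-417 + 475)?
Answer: 812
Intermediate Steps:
g(5*(-2), 8 + 6)*(-417 + 475) = (8 + 6)*(-417 + 475) = 14*58 = 812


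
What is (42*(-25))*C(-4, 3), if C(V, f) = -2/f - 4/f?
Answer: 2100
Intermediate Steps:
C(V, f) = -6/f
(42*(-25))*C(-4, 3) = (42*(-25))*(-6/3) = -(-6300)/3 = -1050*(-2) = 2100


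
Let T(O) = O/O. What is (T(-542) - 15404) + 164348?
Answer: 148945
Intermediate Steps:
T(O) = 1
(T(-542) - 15404) + 164348 = (1 - 15404) + 164348 = -15403 + 164348 = 148945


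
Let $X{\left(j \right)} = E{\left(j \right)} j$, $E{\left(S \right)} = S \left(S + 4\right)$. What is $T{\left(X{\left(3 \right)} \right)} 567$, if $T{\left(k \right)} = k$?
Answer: $35721$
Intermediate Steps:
$E{\left(S \right)} = S \left(4 + S\right)$
$X{\left(j \right)} = j^{2} \left(4 + j\right)$ ($X{\left(j \right)} = j \left(4 + j\right) j = j^{2} \left(4 + j\right)$)
$T{\left(X{\left(3 \right)} \right)} 567 = 3^{2} \left(4 + 3\right) 567 = 9 \cdot 7 \cdot 567 = 63 \cdot 567 = 35721$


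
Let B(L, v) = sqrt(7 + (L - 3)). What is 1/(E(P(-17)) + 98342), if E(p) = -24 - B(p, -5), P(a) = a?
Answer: 98318/9666429137 + I*sqrt(13)/9666429137 ≈ 1.0171e-5 + 3.73e-10*I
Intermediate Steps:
B(L, v) = sqrt(4 + L) (B(L, v) = sqrt(7 + (-3 + L)) = sqrt(4 + L))
E(p) = -24 - sqrt(4 + p)
1/(E(P(-17)) + 98342) = 1/((-24 - sqrt(4 - 17)) + 98342) = 1/((-24 - sqrt(-13)) + 98342) = 1/((-24 - I*sqrt(13)) + 98342) = 1/(98318 - I*sqrt(13))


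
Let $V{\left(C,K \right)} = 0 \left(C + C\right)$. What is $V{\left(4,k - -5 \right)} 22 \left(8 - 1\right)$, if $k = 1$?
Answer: $0$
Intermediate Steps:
$V{\left(C,K \right)} = 0$ ($V{\left(C,K \right)} = 0 \cdot 2 C = 0$)
$V{\left(4,k - -5 \right)} 22 \left(8 - 1\right) = 0 \cdot 22 \left(8 - 1\right) = 0 \cdot 7 = 0$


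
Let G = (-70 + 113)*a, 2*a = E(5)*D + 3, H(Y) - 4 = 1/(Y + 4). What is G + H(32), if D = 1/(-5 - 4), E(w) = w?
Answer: 679/12 ≈ 56.583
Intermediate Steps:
H(Y) = 4 + 1/(4 + Y) (H(Y) = 4 + 1/(Y + 4) = 4 + 1/(4 + Y))
D = -⅑ (D = 1/(-9) = -⅑ ≈ -0.11111)
a = 11/9 (a = (5*(-⅑) + 3)/2 = (-5/9 + 3)/2 = (½)*(22/9) = 11/9 ≈ 1.2222)
G = 473/9 (G = (-70 + 113)*(11/9) = 43*(11/9) = 473/9 ≈ 52.556)
G + H(32) = 473/9 + (17 + 4*32)/(4 + 32) = 473/9 + (17 + 128)/36 = 473/9 + (1/36)*145 = 473/9 + 145/36 = 679/12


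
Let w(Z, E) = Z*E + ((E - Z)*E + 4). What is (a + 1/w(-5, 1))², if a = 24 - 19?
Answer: 676/25 ≈ 27.040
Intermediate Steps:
w(Z, E) = 4 + E*Z + E*(E - Z) (w(Z, E) = E*Z + (E*(E - Z) + 4) = E*Z + (4 + E*(E - Z)) = 4 + E*Z + E*(E - Z))
a = 5
(a + 1/w(-5, 1))² = (5 + 1/(4 + 1²))² = (5 + 1/(4 + 1))² = (5 + 1/5)² = (5 + ⅕)² = (26/5)² = 676/25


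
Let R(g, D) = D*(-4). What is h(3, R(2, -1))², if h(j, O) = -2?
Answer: 4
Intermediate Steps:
R(g, D) = -4*D
h(3, R(2, -1))² = (-2)² = 4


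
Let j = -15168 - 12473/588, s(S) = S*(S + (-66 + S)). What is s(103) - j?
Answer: 17410217/588 ≈ 29609.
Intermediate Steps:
s(S) = S*(-66 + 2*S)
j = -8931257/588 (j = -15168 - 12473*1/588 = -15168 - 12473/588 = -8931257/588 ≈ -15189.)
s(103) - j = 2*103*(-33 + 103) - 1*(-8931257/588) = 2*103*70 + 8931257/588 = 14420 + 8931257/588 = 17410217/588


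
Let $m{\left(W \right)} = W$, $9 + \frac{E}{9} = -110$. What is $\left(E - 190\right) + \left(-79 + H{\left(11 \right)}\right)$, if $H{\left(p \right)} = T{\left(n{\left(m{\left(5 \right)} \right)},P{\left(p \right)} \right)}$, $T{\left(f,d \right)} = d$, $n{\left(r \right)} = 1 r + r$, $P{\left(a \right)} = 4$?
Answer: $-1336$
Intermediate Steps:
$E = -1071$ ($E = -81 + 9 \left(-110\right) = -81 - 990 = -1071$)
$n{\left(r \right)} = 2 r$ ($n{\left(r \right)} = r + r = 2 r$)
$H{\left(p \right)} = 4$
$\left(E - 190\right) + \left(-79 + H{\left(11 \right)}\right) = \left(-1071 - 190\right) + \left(-79 + 4\right) = -1261 - 75 = -1336$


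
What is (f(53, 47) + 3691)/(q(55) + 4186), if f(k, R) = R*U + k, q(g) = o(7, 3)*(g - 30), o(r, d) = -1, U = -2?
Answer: 50/57 ≈ 0.87719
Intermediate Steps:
q(g) = 30 - g (q(g) = -(g - 30) = -(-30 + g) = 30 - g)
f(k, R) = k - 2*R (f(k, R) = R*(-2) + k = -2*R + k = k - 2*R)
(f(53, 47) + 3691)/(q(55) + 4186) = ((53 - 2*47) + 3691)/((30 - 1*55) + 4186) = ((53 - 94) + 3691)/((30 - 55) + 4186) = (-41 + 3691)/(-25 + 4186) = 3650/4161 = 3650*(1/4161) = 50/57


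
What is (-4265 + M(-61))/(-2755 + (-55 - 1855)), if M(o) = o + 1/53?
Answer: 229277/247245 ≈ 0.92733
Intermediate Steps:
M(o) = 1/53 + o (M(o) = o + 1/53 = 1/53 + o)
(-4265 + M(-61))/(-2755 + (-55 - 1855)) = (-4265 + (1/53 - 61))/(-2755 + (-55 - 1855)) = (-4265 - 3232/53)/(-2755 - 1910) = -229277/53/(-4665) = -229277/53*(-1/4665) = 229277/247245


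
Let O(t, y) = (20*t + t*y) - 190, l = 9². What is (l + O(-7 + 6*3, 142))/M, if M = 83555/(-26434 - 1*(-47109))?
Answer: 6917855/16711 ≈ 413.97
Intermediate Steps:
l = 81
O(t, y) = -190 + 20*t + t*y
M = 16711/4135 (M = 83555/(-26434 + 47109) = 83555/20675 = 83555*(1/20675) = 16711/4135 ≈ 4.0414)
(l + O(-7 + 6*3, 142))/M = (81 + (-190 + 20*(-7 + 6*3) + (-7 + 6*3)*142))/(16711/4135) = (81 + (-190 + 20*(-7 + 18) + (-7 + 18)*142))*(4135/16711) = (81 + (-190 + 20*11 + 11*142))*(4135/16711) = (81 + (-190 + 220 + 1562))*(4135/16711) = (81 + 1592)*(4135/16711) = 1673*(4135/16711) = 6917855/16711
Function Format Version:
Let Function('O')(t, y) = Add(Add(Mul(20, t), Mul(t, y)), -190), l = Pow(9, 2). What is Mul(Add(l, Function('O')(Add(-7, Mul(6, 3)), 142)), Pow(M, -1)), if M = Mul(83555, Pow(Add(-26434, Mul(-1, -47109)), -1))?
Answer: Rational(6917855, 16711) ≈ 413.97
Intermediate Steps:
l = 81
Function('O')(t, y) = Add(-190, Mul(20, t), Mul(t, y))
M = Rational(16711, 4135) (M = Mul(83555, Pow(Add(-26434, 47109), -1)) = Mul(83555, Pow(20675, -1)) = Mul(83555, Rational(1, 20675)) = Rational(16711, 4135) ≈ 4.0414)
Mul(Add(l, Function('O')(Add(-7, Mul(6, 3)), 142)), Pow(M, -1)) = Mul(Add(81, Add(-190, Mul(20, Add(-7, Mul(6, 3))), Mul(Add(-7, Mul(6, 3)), 142))), Pow(Rational(16711, 4135), -1)) = Mul(Add(81, Add(-190, Mul(20, Add(-7, 18)), Mul(Add(-7, 18), 142))), Rational(4135, 16711)) = Mul(Add(81, Add(-190, Mul(20, 11), Mul(11, 142))), Rational(4135, 16711)) = Mul(Add(81, Add(-190, 220, 1562)), Rational(4135, 16711)) = Mul(Add(81, 1592), Rational(4135, 16711)) = Mul(1673, Rational(4135, 16711)) = Rational(6917855, 16711)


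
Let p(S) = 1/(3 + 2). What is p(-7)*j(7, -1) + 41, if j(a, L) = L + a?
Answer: 211/5 ≈ 42.200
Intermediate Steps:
p(S) = ⅕ (p(S) = 1/5 = ⅕)
p(-7)*j(7, -1) + 41 = (-1 + 7)/5 + 41 = (⅕)*6 + 41 = 6/5 + 41 = 211/5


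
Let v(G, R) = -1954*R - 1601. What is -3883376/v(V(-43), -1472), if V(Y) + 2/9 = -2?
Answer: -3883376/2874687 ≈ -1.3509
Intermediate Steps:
V(Y) = -20/9 (V(Y) = -2/9 - 2 = -20/9)
v(G, R) = -1601 - 1954*R
-3883376/v(V(-43), -1472) = -3883376/(-1601 - 1954*(-1472)) = -3883376/(-1601 + 2876288) = -3883376/2874687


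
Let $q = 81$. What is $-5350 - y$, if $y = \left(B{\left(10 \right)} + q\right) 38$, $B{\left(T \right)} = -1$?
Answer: $-8390$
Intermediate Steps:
$y = 3040$ ($y = \left(-1 + 81\right) 38 = 80 \cdot 38 = 3040$)
$-5350 - y = -5350 - 3040 = -8390$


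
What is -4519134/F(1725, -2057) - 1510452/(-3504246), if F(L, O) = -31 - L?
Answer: 1319900799723/512787998 ≈ 2574.0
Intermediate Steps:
-4519134/F(1725, -2057) - 1510452/(-3504246) = -4519134/(-31 - 1*1725) - 1510452/(-3504246) = -4519134/(-31 - 1725) - 1510452*(-1/3504246) = -4519134/(-1756) + 251742/584041 = -4519134*(-1/1756) + 251742/584041 = 2259567/878 + 251742/584041 = 1319900799723/512787998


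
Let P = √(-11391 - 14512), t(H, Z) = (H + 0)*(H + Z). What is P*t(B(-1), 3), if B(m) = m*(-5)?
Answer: 40*I*√25903 ≈ 6437.8*I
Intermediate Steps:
B(m) = -5*m
t(H, Z) = H*(H + Z)
P = I*√25903 (P = √(-25903) = I*√25903 ≈ 160.94*I)
P*t(B(-1), 3) = (I*√25903)*((-5*(-1))*(-5*(-1) + 3)) = (I*√25903)*(5*(5 + 3)) = (I*√25903)*(5*8) = (I*√25903)*40 = 40*I*√25903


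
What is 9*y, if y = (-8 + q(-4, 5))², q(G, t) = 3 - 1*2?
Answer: 441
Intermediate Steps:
q(G, t) = 1 (q(G, t) = 3 - 2 = 1)
y = 49 (y = (-8 + 1)² = (-7)² = 49)
9*y = 9*49 = 441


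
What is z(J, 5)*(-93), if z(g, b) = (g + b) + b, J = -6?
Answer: -372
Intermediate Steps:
z(g, b) = g + 2*b (z(g, b) = (b + g) + b = g + 2*b)
z(J, 5)*(-93) = (-6 + 2*5)*(-93) = (-6 + 10)*(-93) = 4*(-93) = -372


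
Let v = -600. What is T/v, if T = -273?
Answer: 91/200 ≈ 0.45500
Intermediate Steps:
T/v = -273/(-600) = -273*(-1/600) = 91/200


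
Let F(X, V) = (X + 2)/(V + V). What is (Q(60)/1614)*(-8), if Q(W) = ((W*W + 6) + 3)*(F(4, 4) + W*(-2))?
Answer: 573831/269 ≈ 2133.2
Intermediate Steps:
F(X, V) = (2 + X)/(2*V) (F(X, V) = (2 + X)/((2*V)) = (2 + X)*(1/(2*V)) = (2 + X)/(2*V))
Q(W) = (9 + W²)*(¾ - 2*W) (Q(W) = ((W*W + 6) + 3)*((½)*(2 + 4)/4 + W*(-2)) = ((W² + 6) + 3)*((½)*(¼)*6 - 2*W) = ((6 + W²) + 3)*(¾ - 2*W) = (9 + W²)*(¾ - 2*W))
(Q(60)/1614)*(-8) = ((27/4 - 18*60 - 2*60³ + (¾)*60²)/1614)*(-8) = ((27/4 - 1080 - 2*216000 + (¾)*3600)*(1/1614))*(-8) = ((27/4 - 1080 - 432000 + 2700)*(1/1614))*(-8) = -1721493/4*1/1614*(-8) = -573831/2152*(-8) = 573831/269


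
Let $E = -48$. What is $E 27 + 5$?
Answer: $-1291$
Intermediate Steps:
$E 27 + 5 = \left(-48\right) 27 + 5 = -1296 + 5 = -1291$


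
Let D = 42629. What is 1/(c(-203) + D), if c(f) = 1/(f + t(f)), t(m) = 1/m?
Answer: 41210/1756740887 ≈ 2.3458e-5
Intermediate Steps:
c(f) = 1/(f + 1/f)
1/(c(-203) + D) = 1/(-203/(1 + (-203)²) + 42629) = 1/(-203/(1 + 41209) + 42629) = 1/(-203/41210 + 42629) = 1/(1756740887/41210) = 41210/1756740887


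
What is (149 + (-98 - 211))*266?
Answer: -42560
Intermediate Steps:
(149 + (-98 - 211))*266 = (149 - 309)*266 = -160*266 = -42560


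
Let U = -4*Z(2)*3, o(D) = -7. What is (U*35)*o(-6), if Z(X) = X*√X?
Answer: 5880*√2 ≈ 8315.6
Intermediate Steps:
Z(X) = X^(3/2)
U = -24*√2 (U = -8*√2*3 = -24*√2 ≈ -33.941)
(U*35)*o(-6) = (-24*√2*35)*(-7) = -840*√2*(-7) = 5880*√2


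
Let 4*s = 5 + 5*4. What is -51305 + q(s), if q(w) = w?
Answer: -205195/4 ≈ -51299.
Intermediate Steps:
s = 25/4 (s = (5 + 5*4)/4 = (5 + 20)/4 = (1/4)*25 = 25/4 ≈ 6.2500)
-51305 + q(s) = -51305 + 25/4 = -205195/4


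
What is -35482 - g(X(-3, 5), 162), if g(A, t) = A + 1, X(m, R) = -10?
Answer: -35473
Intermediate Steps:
g(A, t) = 1 + A
-35482 - g(X(-3, 5), 162) = -35482 - (1 - 10) = -35482 - 1*(-9) = -35482 + 9 = -35473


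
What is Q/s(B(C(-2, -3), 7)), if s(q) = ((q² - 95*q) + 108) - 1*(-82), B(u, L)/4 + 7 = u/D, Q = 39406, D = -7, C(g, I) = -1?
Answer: 965447/86927 ≈ 11.106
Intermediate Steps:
B(u, L) = -28 - 4*u/7 (B(u, L) = -28 + 4*(u/(-7)) = -28 + 4*(u*(-⅐)) = -28 + 4*(-u/7) = -28 - 4*u/7)
s(q) = 190 + q² - 95*q (s(q) = (108 + q² - 95*q) + 82 = 190 + q² - 95*q)
Q/s(B(C(-2, -3), 7)) = 39406/(190 + (-28 - 4/7*(-1))² - 95*(-28 - 4/7*(-1))) = 39406/(190 + (-28 + 4/7)² - 95*(-28 + 4/7)) = 39406/(190 + (-192/7)² - 95*(-192/7)) = 39406/(190 + 36864/49 + 18240/7) = 39406/(173854/49) = 39406*(49/173854) = 965447/86927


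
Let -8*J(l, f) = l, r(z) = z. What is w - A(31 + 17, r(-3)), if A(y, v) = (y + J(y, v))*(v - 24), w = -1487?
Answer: -353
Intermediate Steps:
J(l, f) = -l/8
A(y, v) = 7*y*(-24 + v)/8 (A(y, v) = (y - y/8)*(v - 24) = (7*y/8)*(-24 + v) = 7*y*(-24 + v)/8)
w - A(31 + 17, r(-3)) = -1487 - 7*(31 + 17)*(-24 - 3)/8 = -1487 - 7*48*(-27)/8 = -1487 - 1*(-1134) = -1487 + 1134 = -353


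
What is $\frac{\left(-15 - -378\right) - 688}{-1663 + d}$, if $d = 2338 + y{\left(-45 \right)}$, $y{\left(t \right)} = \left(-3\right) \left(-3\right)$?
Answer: $- \frac{325}{684} \approx -0.47515$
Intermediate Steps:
$y{\left(t \right)} = 9$
$d = 2347$ ($d = 2338 + 9 = 2347$)
$\frac{\left(-15 - -378\right) - 688}{-1663 + d} = \frac{\left(-15 - -378\right) - 688}{-1663 + 2347} = \frac{\left(-15 + 378\right) - 688}{684} = \left(363 - 688\right) \frac{1}{684} = \left(-325\right) \frac{1}{684} = - \frac{325}{684}$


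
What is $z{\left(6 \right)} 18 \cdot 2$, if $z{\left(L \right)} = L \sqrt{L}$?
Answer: $216 \sqrt{6} \approx 529.09$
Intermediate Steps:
$z{\left(L \right)} = L^{\frac{3}{2}}$
$z{\left(6 \right)} 18 \cdot 2 = 6^{\frac{3}{2}} \cdot 18 \cdot 2 = 6 \sqrt{6} \cdot 18 \cdot 2 = 108 \sqrt{6} \cdot 2 = 216 \sqrt{6}$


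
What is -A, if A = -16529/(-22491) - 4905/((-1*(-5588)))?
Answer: 17954303/125679708 ≈ 0.14286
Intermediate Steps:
A = -17954303/125679708 (A = -16529*(-1/22491) - 4905/5588 = 16529/22491 - 4905*1/5588 = 16529/22491 - 4905/5588 = -17954303/125679708 ≈ -0.14286)
-A = -1*(-17954303/125679708) = 17954303/125679708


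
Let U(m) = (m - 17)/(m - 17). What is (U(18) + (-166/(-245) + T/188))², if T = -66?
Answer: 933241401/530380900 ≈ 1.7596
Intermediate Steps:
U(m) = 1 (U(m) = (-17 + m)/(-17 + m) = 1)
(U(18) + (-166/(-245) + T/188))² = (1 + (-166/(-245) - 66/188))² = (1 + (-166*(-1/245) - 66*1/188))² = (1 + (166/245 - 33/94))² = (1 + 7519/23030)² = (30549/23030)² = 933241401/530380900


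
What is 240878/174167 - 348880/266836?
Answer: 877884762/11618506403 ≈ 0.075559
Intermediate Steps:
240878/174167 - 348880/266836 = 240878*(1/174167) - 348880*1/266836 = 240878/174167 - 87220/66709 = 877884762/11618506403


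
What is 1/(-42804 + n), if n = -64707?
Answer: -1/107511 ≈ -9.3014e-6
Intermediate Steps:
1/(-42804 + n) = 1/(-42804 - 64707) = 1/(-107511) = -1/107511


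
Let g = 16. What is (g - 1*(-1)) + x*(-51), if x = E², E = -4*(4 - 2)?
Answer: -3247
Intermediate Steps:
E = -8 (E = -4*2 = -8)
x = 64 (x = (-8)² = 64)
(g - 1*(-1)) + x*(-51) = (16 - 1*(-1)) + 64*(-51) = (16 + 1) - 3264 = 17 - 3264 = -3247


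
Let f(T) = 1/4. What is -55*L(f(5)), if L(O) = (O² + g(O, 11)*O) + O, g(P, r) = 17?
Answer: -4015/16 ≈ -250.94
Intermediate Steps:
f(T) = ¼
L(O) = O² + 18*O (L(O) = (O² + 17*O) + O = O² + 18*O)
-55*L(f(5)) = -55*(18 + ¼)/4 = -55*73/(4*4) = -55*73/16 = -4015/16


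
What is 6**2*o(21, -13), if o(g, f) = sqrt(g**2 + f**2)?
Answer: 36*sqrt(610) ≈ 889.13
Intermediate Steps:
o(g, f) = sqrt(f**2 + g**2)
6**2*o(21, -13) = 6**2*sqrt((-13)**2 + 21**2) = 36*sqrt(169 + 441) = 36*sqrt(610)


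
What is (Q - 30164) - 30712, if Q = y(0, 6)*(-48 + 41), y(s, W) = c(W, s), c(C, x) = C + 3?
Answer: -60939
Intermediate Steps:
c(C, x) = 3 + C
y(s, W) = 3 + W
Q = -63 (Q = (3 + 6)*(-48 + 41) = 9*(-7) = -63)
(Q - 30164) - 30712 = (-63 - 30164) - 30712 = -30227 - 30712 = -60939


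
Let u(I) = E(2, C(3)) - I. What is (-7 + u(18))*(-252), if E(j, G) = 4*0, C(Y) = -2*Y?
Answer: 6300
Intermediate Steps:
E(j, G) = 0
u(I) = -I (u(I) = 0 - I = -I)
(-7 + u(18))*(-252) = (-7 - 1*18)*(-252) = (-7 - 18)*(-252) = -25*(-252) = 6300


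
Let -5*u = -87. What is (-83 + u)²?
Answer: 107584/25 ≈ 4303.4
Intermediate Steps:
u = 87/5 (u = -⅕*(-87) = 87/5 ≈ 17.400)
(-83 + u)² = (-83 + 87/5)² = (-328/5)² = 107584/25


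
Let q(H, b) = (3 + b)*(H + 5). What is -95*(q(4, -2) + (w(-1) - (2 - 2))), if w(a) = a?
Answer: -760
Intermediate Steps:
q(H, b) = (3 + b)*(5 + H)
-95*(q(4, -2) + (w(-1) - (2 - 2))) = -95*((15 + 3*4 + 5*(-2) + 4*(-2)) + (-1 - (2 - 2))) = -95*((15 + 12 - 10 - 8) + (-1 - 1*0)) = -95*(9 + (-1 + 0)) = -95*(9 - 1) = -95*8 = -760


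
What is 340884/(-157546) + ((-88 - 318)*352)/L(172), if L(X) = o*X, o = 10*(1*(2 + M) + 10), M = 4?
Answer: -249190169/33872390 ≈ -7.3567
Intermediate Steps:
o = 160 (o = 10*(1*(2 + 4) + 10) = 10*(1*6 + 10) = 10*(6 + 10) = 10*16 = 160)
L(X) = 160*X
340884/(-157546) + ((-88 - 318)*352)/L(172) = 340884/(-157546) + ((-88 - 318)*352)/((160*172)) = 340884*(-1/157546) - 406*352/27520 = -170442/78773 - 142912*1/27520 = -170442/78773 - 2233/430 = -249190169/33872390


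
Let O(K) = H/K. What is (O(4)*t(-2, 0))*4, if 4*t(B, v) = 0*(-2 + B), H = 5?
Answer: 0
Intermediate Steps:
t(B, v) = 0 (t(B, v) = (0*(-2 + B))/4 = (1/4)*0 = 0)
O(K) = 5/K
(O(4)*t(-2, 0))*4 = ((5/4)*0)*4 = 0*4 = 0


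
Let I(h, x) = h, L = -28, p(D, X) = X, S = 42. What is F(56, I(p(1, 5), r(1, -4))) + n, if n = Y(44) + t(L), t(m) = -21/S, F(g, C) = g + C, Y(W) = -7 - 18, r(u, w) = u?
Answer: 71/2 ≈ 35.500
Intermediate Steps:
Y(W) = -25
F(g, C) = C + g
t(m) = -½ (t(m) = -21/42 = -21*1/42 = -½)
n = -51/2 (n = -25 - ½ = -51/2 ≈ -25.500)
F(56, I(p(1, 5), r(1, -4))) + n = (5 + 56) - 51/2 = 61 - 51/2 = 71/2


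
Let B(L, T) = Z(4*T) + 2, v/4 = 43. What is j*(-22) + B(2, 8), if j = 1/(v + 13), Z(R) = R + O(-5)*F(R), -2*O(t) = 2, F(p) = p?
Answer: 348/185 ≈ 1.8811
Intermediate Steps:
v = 172 (v = 4*43 = 172)
O(t) = -1 (O(t) = -1/2*2 = -1)
Z(R) = 0 (Z(R) = R - R = 0)
j = 1/185 (j = 1/(172 + 13) = 1/185 ≈ 0.0054054)
B(L, T) = 2 (B(L, T) = 0 + 2 = 2)
j*(-22) + B(2, 8) = (1/185)*(-22) + 2 = -22/185 + 2 = 348/185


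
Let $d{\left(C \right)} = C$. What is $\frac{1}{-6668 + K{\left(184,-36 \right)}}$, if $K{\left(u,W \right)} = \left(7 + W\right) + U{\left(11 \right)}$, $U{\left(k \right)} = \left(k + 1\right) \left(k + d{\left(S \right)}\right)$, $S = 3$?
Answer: $- \frac{1}{6529} \approx -0.00015316$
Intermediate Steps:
$U{\left(k \right)} = \left(1 + k\right) \left(3 + k\right)$ ($U{\left(k \right)} = \left(k + 1\right) \left(k + 3\right) = \left(1 + k\right) \left(3 + k\right)$)
$K{\left(u,W \right)} = 175 + W$ ($K{\left(u,W \right)} = \left(7 + W\right) + \left(3 + 11^{2} + 4 \cdot 11\right) = \left(7 + W\right) + \left(3 + 121 + 44\right) = \left(7 + W\right) + 168 = 175 + W$)
$\frac{1}{-6668 + K{\left(184,-36 \right)}} = \frac{1}{-6668 + \left(175 - 36\right)} = \frac{1}{-6668 + 139} = \frac{1}{-6529} = - \frac{1}{6529}$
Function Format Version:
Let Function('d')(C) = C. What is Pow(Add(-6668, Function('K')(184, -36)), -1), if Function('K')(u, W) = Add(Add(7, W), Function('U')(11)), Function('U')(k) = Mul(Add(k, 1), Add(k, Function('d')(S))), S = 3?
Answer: Rational(-1, 6529) ≈ -0.00015316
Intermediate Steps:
Function('U')(k) = Mul(Add(1, k), Add(3, k)) (Function('U')(k) = Mul(Add(k, 1), Add(k, 3)) = Mul(Add(1, k), Add(3, k)))
Function('K')(u, W) = Add(175, W) (Function('K')(u, W) = Add(Add(7, W), Add(3, Pow(11, 2), Mul(4, 11))) = Add(Add(7, W), Add(3, 121, 44)) = Add(Add(7, W), 168) = Add(175, W))
Pow(Add(-6668, Function('K')(184, -36)), -1) = Pow(Add(-6668, Add(175, -36)), -1) = Pow(Add(-6668, 139), -1) = Pow(-6529, -1) = Rational(-1, 6529)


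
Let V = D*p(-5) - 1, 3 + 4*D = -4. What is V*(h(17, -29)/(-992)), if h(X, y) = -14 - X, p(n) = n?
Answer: 31/128 ≈ 0.24219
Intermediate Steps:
D = -7/4 (D = -¾ + (¼)*(-4) = -¾ - 1 = -7/4 ≈ -1.7500)
V = 31/4 (V = -7/4*(-5) - 1 = 35/4 - 1 = 31/4 ≈ 7.7500)
V*(h(17, -29)/(-992)) = 31*((-14 - 1*17)/(-992))/4 = 31*((-14 - 17)*(-1/992))/4 = 31*(-31*(-1/992))/4 = (31/4)*(1/32) = 31/128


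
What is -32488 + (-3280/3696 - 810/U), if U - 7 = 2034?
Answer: -15317755363/471471 ≈ -32489.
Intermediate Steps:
U = 2041 (U = 7 + 2034 = 2041)
-32488 + (-3280/3696 - 810/U) = -32488 + (-3280/3696 - 810/2041) = -32488 + (-3280*1/3696 - 810*1/2041) = -32488 + (-205/231 - 810/2041) = -32488 - 605515/471471 = -15317755363/471471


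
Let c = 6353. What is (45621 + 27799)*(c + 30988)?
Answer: 2741576220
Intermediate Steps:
(45621 + 27799)*(c + 30988) = (45621 + 27799)*(6353 + 30988) = 73420*37341 = 2741576220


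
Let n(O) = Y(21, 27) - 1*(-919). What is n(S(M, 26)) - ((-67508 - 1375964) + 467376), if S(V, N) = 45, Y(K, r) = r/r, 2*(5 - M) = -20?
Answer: 977016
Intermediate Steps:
M = 15 (M = 5 - ½*(-20) = 5 + 10 = 15)
Y(K, r) = 1
n(O) = 920 (n(O) = 1 - 1*(-919) = 1 + 919 = 920)
n(S(M, 26)) - ((-67508 - 1375964) + 467376) = 920 - ((-67508 - 1375964) + 467376) = 920 - (-1443472 + 467376) = 920 - 1*(-976096) = 920 + 976096 = 977016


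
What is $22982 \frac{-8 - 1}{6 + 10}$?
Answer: $- \frac{103419}{8} \approx -12927.0$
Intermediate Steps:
$22982 \frac{-8 - 1}{6 + 10} = 22982 \left(- \frac{9}{16}\right) = - \frac{103419}{8}$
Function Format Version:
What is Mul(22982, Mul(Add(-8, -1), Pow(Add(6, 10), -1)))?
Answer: Rational(-103419, 8) ≈ -12927.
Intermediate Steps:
Mul(22982, Mul(Add(-8, -1), Pow(Add(6, 10), -1))) = Mul(22982, Mul(-9, Pow(16, -1))) = Mul(22982, Mul(-9, Rational(1, 16))) = Mul(22982, Rational(-9, 16)) = Rational(-103419, 8)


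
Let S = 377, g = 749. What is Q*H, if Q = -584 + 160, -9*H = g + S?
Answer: 477424/9 ≈ 53047.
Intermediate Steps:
H = -1126/9 (H = -(749 + 377)/9 = -1/9*1126 = -1126/9 ≈ -125.11)
Q = -424
Q*H = -424*(-1126/9) = 477424/9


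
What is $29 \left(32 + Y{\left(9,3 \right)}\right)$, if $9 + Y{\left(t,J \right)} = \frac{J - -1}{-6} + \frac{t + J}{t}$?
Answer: $\frac{2059}{3} \approx 686.33$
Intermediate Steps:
$Y{\left(t,J \right)} = - \frac{55}{6} - \frac{J}{6} + \frac{J + t}{t}$ ($Y{\left(t,J \right)} = -9 + \left(\frac{J - -1}{-6} + \frac{t + J}{t}\right) = -9 + \left(\left(J + 1\right) \left(- \frac{1}{6}\right) + \frac{J + t}{t}\right) = -9 + \left(\left(1 + J\right) \left(- \frac{1}{6}\right) + \frac{J + t}{t}\right) = -9 - \left(\frac{1}{6} + \frac{J}{6} - \frac{J + t}{t}\right) = - \frac{55}{6} - \frac{J}{6} + \frac{J + t}{t}$)
$29 \left(32 + Y{\left(9,3 \right)}\right) = 29 \left(32 + \frac{3 - \frac{3 \left(49 + 3\right)}{2}}{9}\right) = 29 \left(32 + \frac{3 - \frac{3}{2} \cdot 52}{9}\right) = 29 \left(32 + \frac{3 - 78}{9}\right) = 29 \left(32 + \frac{1}{9} \left(-75\right)\right) = 29 \left(32 - \frac{25}{3}\right) = 29 \cdot \frac{71}{3} = \frac{2059}{3}$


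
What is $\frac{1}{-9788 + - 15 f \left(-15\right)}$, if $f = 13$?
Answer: $- \frac{1}{6863} \approx -0.00014571$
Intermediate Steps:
$\frac{1}{-9788 + - 15 f \left(-15\right)} = \frac{1}{-9788 + \left(-15\right) 13 \left(-15\right)} = \frac{1}{-9788 - -2925} = \frac{1}{-9788 + 2925} = \frac{1}{-6863} = - \frac{1}{6863}$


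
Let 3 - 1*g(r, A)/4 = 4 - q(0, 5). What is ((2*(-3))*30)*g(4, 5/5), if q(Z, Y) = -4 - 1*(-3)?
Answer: 1440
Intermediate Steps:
q(Z, Y) = -1 (q(Z, Y) = -4 + 3 = -1)
g(r, A) = -8 (g(r, A) = 12 - 4*(4 - 1*(-1)) = 12 - 4*(4 + 1) = 12 - 4*5 = 12 - 20 = -8)
((2*(-3))*30)*g(4, 5/5) = ((2*(-3))*30)*(-8) = -6*30*(-8) = -180*(-8) = 1440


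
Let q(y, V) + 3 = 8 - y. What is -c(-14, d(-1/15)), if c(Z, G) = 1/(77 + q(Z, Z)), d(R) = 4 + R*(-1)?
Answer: -1/96 ≈ -0.010417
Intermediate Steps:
d(R) = 4 - R
q(y, V) = 5 - y (q(y, V) = -3 + (8 - y) = 5 - y)
c(Z, G) = 1/(82 - Z) (c(Z, G) = 1/(77 + (5 - Z)) = 1/(82 - Z))
-c(-14, d(-1/15)) = -(-1)/(-82 - 14) = -(-1)/(-96) = -(-1)*(-1)/96 = -1*1/96 = -1/96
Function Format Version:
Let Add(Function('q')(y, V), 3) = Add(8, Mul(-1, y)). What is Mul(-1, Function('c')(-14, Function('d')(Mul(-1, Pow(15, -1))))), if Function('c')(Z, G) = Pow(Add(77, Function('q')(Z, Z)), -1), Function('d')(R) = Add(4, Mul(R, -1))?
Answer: Rational(-1, 96) ≈ -0.010417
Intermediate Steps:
Function('d')(R) = Add(4, Mul(-1, R))
Function('q')(y, V) = Add(5, Mul(-1, y)) (Function('q')(y, V) = Add(-3, Add(8, Mul(-1, y))) = Add(5, Mul(-1, y)))
Function('c')(Z, G) = Pow(Add(82, Mul(-1, Z)), -1) (Function('c')(Z, G) = Pow(Add(77, Add(5, Mul(-1, Z))), -1) = Pow(Add(82, Mul(-1, Z)), -1))
Mul(-1, Function('c')(-14, Function('d')(Mul(-1, Pow(15, -1))))) = Mul(-1, Mul(-1, Pow(Add(-82, -14), -1))) = Mul(-1, Mul(-1, Pow(-96, -1))) = Mul(-1, Mul(-1, Rational(-1, 96))) = Mul(-1, Rational(1, 96)) = Rational(-1, 96)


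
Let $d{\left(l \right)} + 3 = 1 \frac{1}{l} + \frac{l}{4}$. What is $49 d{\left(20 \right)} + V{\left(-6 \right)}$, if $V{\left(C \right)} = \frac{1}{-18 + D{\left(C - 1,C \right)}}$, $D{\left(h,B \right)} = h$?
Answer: $\frac{10041}{100} \approx 100.41$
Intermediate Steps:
$d{\left(l \right)} = -3 + \frac{1}{l} + \frac{l}{4}$ ($d{\left(l \right)} = -3 + \left(1 \frac{1}{l} + \frac{l}{4}\right) = -3 + \left(\frac{1}{l} + l \frac{1}{4}\right) = -3 + \left(\frac{1}{l} + \frac{l}{4}\right) = -3 + \frac{1}{l} + \frac{l}{4}$)
$V{\left(C \right)} = \frac{1}{-19 + C}$ ($V{\left(C \right)} = \frac{1}{-18 + \left(C - 1\right)} = \frac{1}{-18 + \left(-1 + C\right)} = \frac{1}{-19 + C}$)
$49 d{\left(20 \right)} + V{\left(-6 \right)} = 49 \left(-3 + \frac{1}{20} + \frac{1}{4} \cdot 20\right) + \frac{1}{-19 - 6} = 49 \left(-3 + \frac{1}{20} + 5\right) + \frac{1}{-25} = 49 \cdot \frac{41}{20} - \frac{1}{25} = \frac{2009}{20} - \frac{1}{25} = \frac{10041}{100}$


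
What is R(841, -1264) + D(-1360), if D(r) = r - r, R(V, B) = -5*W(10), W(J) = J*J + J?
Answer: -550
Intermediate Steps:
W(J) = J + J² (W(J) = J² + J = J + J²)
R(V, B) = -550 (R(V, B) = -50*(1 + 10) = -50*11 = -5*110 = -550)
D(r) = 0
R(841, -1264) + D(-1360) = -550 + 0 = -550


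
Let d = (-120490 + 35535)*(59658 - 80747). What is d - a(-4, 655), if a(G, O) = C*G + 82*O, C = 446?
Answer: 1791564069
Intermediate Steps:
d = 1791615995 (d = -84955*(-21089) = 1791615995)
a(G, O) = 82*O + 446*G (a(G, O) = 446*G + 82*O = 82*O + 446*G)
d - a(-4, 655) = 1791615995 - (82*655 + 446*(-4)) = 1791615995 - (53710 - 1784) = 1791615995 - 1*51926 = 1791615995 - 51926 = 1791564069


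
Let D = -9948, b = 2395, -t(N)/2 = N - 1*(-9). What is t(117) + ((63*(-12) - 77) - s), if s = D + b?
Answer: 6468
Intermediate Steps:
t(N) = -18 - 2*N (t(N) = -2*(N - 1*(-9)) = -2*(N + 9) = -2*(9 + N) = -18 - 2*N)
s = -7553 (s = -9948 + 2395 = -7553)
t(117) + ((63*(-12) - 77) - s) = (-18 - 2*117) + ((63*(-12) - 77) - 1*(-7553)) = (-18 - 234) + ((-756 - 77) + 7553) = -252 + (-833 + 7553) = -252 + 6720 = 6468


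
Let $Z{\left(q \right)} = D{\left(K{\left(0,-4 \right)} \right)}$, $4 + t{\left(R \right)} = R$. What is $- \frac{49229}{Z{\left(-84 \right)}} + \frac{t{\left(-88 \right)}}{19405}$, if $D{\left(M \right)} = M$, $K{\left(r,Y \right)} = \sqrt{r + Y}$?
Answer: $- \frac{92}{19405} + \frac{49229 i}{2} \approx -0.004741 + 24615.0 i$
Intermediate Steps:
$K{\left(r,Y \right)} = \sqrt{Y + r}$
$t{\left(R \right)} = -4 + R$
$Z{\left(q \right)} = 2 i$ ($Z{\left(q \right)} = \sqrt{-4 + 0} = \sqrt{-4} = 2 i$)
$- \frac{49229}{Z{\left(-84 \right)}} + \frac{t{\left(-88 \right)}}{19405} = - \frac{49229}{2 i} + \frac{-4 - 88}{19405} = - 49229 \left(- \frac{i}{2}\right) - \frac{92}{19405} = \frac{49229 i}{2} - \frac{92}{19405} = - \frac{92}{19405} + \frac{49229 i}{2}$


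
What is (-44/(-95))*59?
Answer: 2596/95 ≈ 27.326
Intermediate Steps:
(-44/(-95))*59 = -1/95*(-44)*59 = (44/95)*59 = 2596/95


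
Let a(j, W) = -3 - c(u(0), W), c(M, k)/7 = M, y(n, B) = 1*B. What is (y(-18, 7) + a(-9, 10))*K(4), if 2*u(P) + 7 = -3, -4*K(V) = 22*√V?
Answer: -429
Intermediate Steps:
y(n, B) = B
K(V) = -11*√V/2
u(P) = -5 (u(P) = -7/2 + (½)*(-3) = -7/2 - 3/2 = -5)
c(M, k) = 7*M
a(j, W) = 32 (a(j, W) = -3 - 7*(-5) = -3 - 1*(-35) = -3 + 35 = 32)
(y(-18, 7) + a(-9, 10))*K(4) = (7 + 32)*(-11*√4/2) = 39*(-11/2*2) = 39*(-11) = -429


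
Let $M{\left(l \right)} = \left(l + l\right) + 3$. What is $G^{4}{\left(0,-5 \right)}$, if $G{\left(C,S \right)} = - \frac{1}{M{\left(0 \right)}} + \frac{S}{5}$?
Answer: $\frac{256}{81} \approx 3.1605$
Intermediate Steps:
$M{\left(l \right)} = 3 + 2 l$ ($M{\left(l \right)} = 2 l + 3 = 3 + 2 l$)
$G{\left(C,S \right)} = - \frac{1}{3} + \frac{S}{5}$ ($G{\left(C,S \right)} = - \frac{1}{3 + 2 \cdot 0} + \frac{S}{5} = - \frac{1}{3 + 0} + S \frac{1}{5} = - \frac{1}{3} + \frac{S}{5}$)
$G^{4}{\left(0,-5 \right)} = \left(- \frac{1}{3} + \frac{1}{5} \left(-5\right)\right)^{4} = \left(- \frac{1}{3} - 1\right)^{4} = \left(- \frac{4}{3}\right)^{4} = \frac{256}{81}$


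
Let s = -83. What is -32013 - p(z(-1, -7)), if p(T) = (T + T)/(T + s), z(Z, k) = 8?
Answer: -2400959/75 ≈ -32013.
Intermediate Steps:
p(T) = 2*T/(-83 + T) (p(T) = (T + T)/(T - 83) = (2*T)/(-83 + T) = 2*T/(-83 + T))
-32013 - p(z(-1, -7)) = -32013 - 2*8/(-83 + 8) = -32013 - 2*8/(-75) = -32013 - 2*8*(-1)/75 = -32013 - 1*(-16/75) = -32013 + 16/75 = -2400959/75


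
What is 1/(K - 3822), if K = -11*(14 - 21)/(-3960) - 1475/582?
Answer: -34920/133553419 ≈ -0.00026147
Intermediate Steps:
K = -89179/34920 (K = -11*(-7)*(-1/3960) - 1475*1/582 = 77*(-1/3960) - 1475/582 = -7/360 - 1475/582 = -89179/34920 ≈ -2.5538)
1/(K - 3822) = 1/(-89179/34920 - 3822) = 1/(-133553419/34920) = -34920/133553419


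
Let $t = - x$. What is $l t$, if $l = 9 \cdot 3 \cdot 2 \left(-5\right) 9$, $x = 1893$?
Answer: $4599990$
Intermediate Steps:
$t = -1893$ ($t = \left(-1\right) 1893 = -1893$)
$l = -2430$ ($l = 9 \cdot 6 \left(-5\right) 9 = 9 \left(-30\right) 9 = \left(-270\right) 9 = -2430$)
$l t = \left(-2430\right) \left(-1893\right) = 4599990$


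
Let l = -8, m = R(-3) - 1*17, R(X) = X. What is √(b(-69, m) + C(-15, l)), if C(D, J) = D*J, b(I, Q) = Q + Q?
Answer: 4*√5 ≈ 8.9443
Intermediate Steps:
m = -20 (m = -3 - 1*17 = -3 - 17 = -20)
b(I, Q) = 2*Q
√(b(-69, m) + C(-15, l)) = √(2*(-20) - 15*(-8)) = √(-40 + 120) = √80 = 4*√5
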